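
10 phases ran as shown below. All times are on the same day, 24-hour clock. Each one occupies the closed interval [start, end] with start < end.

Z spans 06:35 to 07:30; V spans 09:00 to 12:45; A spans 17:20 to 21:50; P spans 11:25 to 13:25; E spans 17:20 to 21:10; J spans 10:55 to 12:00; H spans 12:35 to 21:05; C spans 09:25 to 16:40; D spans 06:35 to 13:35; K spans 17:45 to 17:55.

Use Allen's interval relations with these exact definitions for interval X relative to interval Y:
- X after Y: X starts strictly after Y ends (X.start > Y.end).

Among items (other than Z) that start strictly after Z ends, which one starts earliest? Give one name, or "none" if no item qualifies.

Target Z = [06:35, 07:30].
A [17:20, 21:50] → after → candidate.
C [09:25, 16:40] → after → candidate.
D [06:35, 13:35] → started-by → excluded.
E [17:20, 21:10] → after → candidate.
H [12:35, 21:05] → after → candidate.
J [10:55, 12:00] → after → candidate.
K [17:45, 17:55] → after → candidate.
P [11:25, 13:25] → after → candidate.
V [09:00, 12:45] → after → candidate.
Among candidates, earliest start is 09:00 → V.

V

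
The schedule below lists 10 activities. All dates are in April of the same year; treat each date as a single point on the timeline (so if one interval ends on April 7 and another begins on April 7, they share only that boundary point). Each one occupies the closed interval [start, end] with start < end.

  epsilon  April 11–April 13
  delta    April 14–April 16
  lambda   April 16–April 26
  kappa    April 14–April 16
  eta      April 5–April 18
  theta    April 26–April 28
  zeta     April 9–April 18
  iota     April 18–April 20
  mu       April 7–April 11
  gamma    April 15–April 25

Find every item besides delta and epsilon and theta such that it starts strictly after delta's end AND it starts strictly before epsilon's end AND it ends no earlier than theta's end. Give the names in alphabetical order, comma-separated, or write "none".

Conditions: its start is strictly after delta's end (X.start > April 16) AND its start is strictly before epsilon's end (X.start < April 13) AND its end is no earlier than theta's end (X.end >= April 28).
eta: start April 5 > April 16? ✗; start April 5 < April 13? ✓; end April 18 >= April 28? ✗ → no.
gamma: start April 15 > April 16? ✗; start April 15 < April 13? ✗; end April 25 >= April 28? ✗ → no.
iota: start April 18 > April 16? ✓; start April 18 < April 13? ✗; end April 20 >= April 28? ✗ → no.
kappa: start April 14 > April 16? ✗; start April 14 < April 13? ✗; end April 16 >= April 28? ✗ → no.
lambda: start April 16 > April 16? ✗; start April 16 < April 13? ✗; end April 26 >= April 28? ✗ → no.
mu: start April 7 > April 16? ✗; start April 7 < April 13? ✓; end April 11 >= April 28? ✗ → no.
zeta: start April 9 > April 16? ✗; start April 9 < April 13? ✓; end April 18 >= April 28? ✗ → no.
Result: none.

none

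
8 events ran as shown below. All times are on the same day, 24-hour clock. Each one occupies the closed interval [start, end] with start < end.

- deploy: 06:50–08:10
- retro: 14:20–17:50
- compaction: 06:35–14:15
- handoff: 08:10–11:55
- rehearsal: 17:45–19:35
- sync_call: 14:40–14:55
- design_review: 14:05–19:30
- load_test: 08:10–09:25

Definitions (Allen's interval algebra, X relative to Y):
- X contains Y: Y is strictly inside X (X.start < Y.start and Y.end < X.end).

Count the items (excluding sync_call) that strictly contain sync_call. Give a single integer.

Target sync_call = [14:40, 14:55].
compaction [06:35, 14:15] → before → no.
deploy [06:50, 08:10] → before → no.
design_review [14:05, 19:30] → contains → counts.
handoff [08:10, 11:55] → before → no.
load_test [08:10, 09:25] → before → no.
rehearsal [17:45, 19:35] → after → no.
retro [14:20, 17:50] → contains → counts.
Total: 2.

2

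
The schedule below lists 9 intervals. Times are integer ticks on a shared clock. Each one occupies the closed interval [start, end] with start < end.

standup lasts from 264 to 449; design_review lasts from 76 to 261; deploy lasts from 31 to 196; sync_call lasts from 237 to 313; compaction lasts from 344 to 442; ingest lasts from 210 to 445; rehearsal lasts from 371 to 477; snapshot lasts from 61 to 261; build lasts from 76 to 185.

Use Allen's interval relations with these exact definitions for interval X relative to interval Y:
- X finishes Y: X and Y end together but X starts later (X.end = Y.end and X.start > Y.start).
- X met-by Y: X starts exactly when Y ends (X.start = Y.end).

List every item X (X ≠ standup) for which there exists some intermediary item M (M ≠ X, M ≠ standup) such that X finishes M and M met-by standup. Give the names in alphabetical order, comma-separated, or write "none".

none

Target standup = [264, 449].
Intermediaries M with M met-by standup: none.
Union: none.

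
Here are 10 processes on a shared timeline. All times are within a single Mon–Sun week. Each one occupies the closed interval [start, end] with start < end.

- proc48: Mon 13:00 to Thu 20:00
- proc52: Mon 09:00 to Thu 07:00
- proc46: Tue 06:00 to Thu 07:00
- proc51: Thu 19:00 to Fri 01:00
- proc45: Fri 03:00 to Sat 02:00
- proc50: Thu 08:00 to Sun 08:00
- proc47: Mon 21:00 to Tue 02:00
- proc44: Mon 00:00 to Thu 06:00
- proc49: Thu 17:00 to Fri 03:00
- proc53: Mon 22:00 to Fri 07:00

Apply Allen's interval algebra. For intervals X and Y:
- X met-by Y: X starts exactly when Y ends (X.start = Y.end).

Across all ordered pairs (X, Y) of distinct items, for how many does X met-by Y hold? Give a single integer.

1

Checking all 90 ordered pairs for relation 'met-by'; matching pairs in alphabetical order:
(proc45, proc49): proc45 met-by proc49 ✓
Count: 1.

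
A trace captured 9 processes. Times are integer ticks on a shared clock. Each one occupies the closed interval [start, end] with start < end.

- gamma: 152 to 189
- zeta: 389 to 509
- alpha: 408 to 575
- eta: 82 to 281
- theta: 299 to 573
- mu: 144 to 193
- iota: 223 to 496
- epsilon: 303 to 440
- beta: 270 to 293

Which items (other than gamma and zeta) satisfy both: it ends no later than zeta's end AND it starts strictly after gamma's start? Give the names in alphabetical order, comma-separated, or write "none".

beta, epsilon, iota

Conditions: its end is no later than zeta's end (X.end <= 509) AND its start is strictly after gamma's start (X.start > 152).
alpha: end 575 <= 509? ✗; start 408 > 152? ✓ → no.
beta: end 293 <= 509? ✓; start 270 > 152? ✓ → yes.
epsilon: end 440 <= 509? ✓; start 303 > 152? ✓ → yes.
eta: end 281 <= 509? ✓; start 82 > 152? ✗ → no.
iota: end 496 <= 509? ✓; start 223 > 152? ✓ → yes.
mu: end 193 <= 509? ✓; start 144 > 152? ✗ → no.
theta: end 573 <= 509? ✗; start 299 > 152? ✓ → no.
Result: beta, epsilon, iota.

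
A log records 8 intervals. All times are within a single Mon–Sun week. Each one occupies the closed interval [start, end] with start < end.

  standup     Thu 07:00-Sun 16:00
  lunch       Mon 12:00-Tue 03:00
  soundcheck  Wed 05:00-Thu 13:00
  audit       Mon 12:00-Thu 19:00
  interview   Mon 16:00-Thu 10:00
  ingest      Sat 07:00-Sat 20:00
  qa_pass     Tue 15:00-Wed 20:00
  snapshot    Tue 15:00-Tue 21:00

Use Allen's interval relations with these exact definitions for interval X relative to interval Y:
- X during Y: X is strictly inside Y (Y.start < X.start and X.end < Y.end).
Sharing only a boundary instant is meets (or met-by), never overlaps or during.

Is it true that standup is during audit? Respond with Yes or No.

standup = [Thu 07:00, Sun 16:00], audit = [Mon 12:00, Thu 19:00].
Actual relation of standup to audit: overlapped-by.
Asked whether 'during' holds → No.

No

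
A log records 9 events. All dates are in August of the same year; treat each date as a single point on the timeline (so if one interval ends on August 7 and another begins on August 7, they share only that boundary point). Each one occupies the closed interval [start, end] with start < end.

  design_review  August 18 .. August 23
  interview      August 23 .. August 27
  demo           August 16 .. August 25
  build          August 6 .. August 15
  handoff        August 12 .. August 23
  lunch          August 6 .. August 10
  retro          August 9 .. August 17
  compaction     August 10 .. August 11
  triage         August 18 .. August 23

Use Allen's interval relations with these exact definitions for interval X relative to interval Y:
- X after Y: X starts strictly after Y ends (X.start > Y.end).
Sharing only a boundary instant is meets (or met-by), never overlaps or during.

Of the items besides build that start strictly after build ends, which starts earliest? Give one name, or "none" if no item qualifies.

Target build = [August 6, August 15].
compaction [August 10, August 11] → during → excluded.
demo [August 16, August 25] → after → candidate.
design_review [August 18, August 23] → after → candidate.
handoff [August 12, August 23] → overlapped-by → excluded.
interview [August 23, August 27] → after → candidate.
lunch [August 6, August 10] → starts → excluded.
retro [August 9, August 17] → overlapped-by → excluded.
triage [August 18, August 23] → after → candidate.
Among candidates, earliest start is August 16 → demo.

demo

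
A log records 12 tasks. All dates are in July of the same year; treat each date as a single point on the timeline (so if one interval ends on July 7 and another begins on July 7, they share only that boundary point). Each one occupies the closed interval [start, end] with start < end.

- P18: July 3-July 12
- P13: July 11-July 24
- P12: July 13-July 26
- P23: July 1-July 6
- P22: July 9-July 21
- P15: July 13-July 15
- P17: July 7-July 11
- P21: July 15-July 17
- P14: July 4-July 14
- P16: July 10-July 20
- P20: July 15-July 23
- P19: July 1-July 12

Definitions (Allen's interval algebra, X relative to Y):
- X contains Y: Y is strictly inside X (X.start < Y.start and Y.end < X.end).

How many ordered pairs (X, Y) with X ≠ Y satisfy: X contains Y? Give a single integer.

13

Checking all 132 ordered pairs for relation 'contains'; matching pairs in alphabetical order:
(P12, P20): P12 contains P20 ✓
(P12, P21): P12 contains P21 ✓
(P13, P15): P13 contains P15 ✓
(P13, P20): P13 contains P20 ✓
(P13, P21): P13 contains P21 ✓
(P14, P17): P14 contains P17 ✓
(P16, P15): P16 contains P15 ✓
(P16, P21): P16 contains P21 ✓
(P18, P17): P18 contains P17 ✓
(P19, P17): P19 contains P17 ✓
(P22, P15): P22 contains P15 ✓
(P22, P16): P22 contains P16 ✓
(P22, P21): P22 contains P21 ✓
Count: 13.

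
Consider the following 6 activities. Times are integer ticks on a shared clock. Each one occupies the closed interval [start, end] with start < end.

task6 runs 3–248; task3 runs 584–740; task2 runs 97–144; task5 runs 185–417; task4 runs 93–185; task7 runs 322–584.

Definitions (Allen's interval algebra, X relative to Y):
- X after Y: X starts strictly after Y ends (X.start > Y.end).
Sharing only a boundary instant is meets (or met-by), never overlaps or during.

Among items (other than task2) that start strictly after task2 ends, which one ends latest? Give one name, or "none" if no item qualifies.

Target task2 = [97, 144].
task3 [584, 740] → after → candidate.
task4 [93, 185] → contains → excluded.
task5 [185, 417] → after → candidate.
task6 [3, 248] → contains → excluded.
task7 [322, 584] → after → candidate.
Among candidates, latest end is 740 → task3.

task3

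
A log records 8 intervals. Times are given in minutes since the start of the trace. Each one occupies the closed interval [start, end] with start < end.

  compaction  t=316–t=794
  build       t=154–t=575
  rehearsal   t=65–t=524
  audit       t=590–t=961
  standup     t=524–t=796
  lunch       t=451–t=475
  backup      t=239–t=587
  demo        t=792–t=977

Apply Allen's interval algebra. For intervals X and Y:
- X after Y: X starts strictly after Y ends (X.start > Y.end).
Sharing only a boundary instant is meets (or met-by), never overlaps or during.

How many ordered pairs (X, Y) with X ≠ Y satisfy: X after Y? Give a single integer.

9

Checking all 56 ordered pairs for relation 'after'; matching pairs in alphabetical order:
(audit, backup): audit after backup ✓
(audit, build): audit after build ✓
(audit, lunch): audit after lunch ✓
(audit, rehearsal): audit after rehearsal ✓
(demo, backup): demo after backup ✓
(demo, build): demo after build ✓
(demo, lunch): demo after lunch ✓
(demo, rehearsal): demo after rehearsal ✓
(standup, lunch): standup after lunch ✓
Count: 9.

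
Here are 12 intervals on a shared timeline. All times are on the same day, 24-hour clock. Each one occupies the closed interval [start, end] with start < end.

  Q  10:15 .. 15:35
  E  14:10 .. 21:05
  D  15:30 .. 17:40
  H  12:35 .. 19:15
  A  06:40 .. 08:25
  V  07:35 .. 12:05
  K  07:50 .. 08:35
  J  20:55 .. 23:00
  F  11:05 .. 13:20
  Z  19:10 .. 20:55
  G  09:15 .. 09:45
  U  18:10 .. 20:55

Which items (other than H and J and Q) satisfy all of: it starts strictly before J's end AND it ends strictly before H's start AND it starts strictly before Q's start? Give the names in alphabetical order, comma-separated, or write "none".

Conditions: its start is strictly before J's end (X.start < 23:00) AND its end is strictly before H's start (X.end < 12:35) AND its start is strictly before Q's start (X.start < 10:15).
A: start 06:40 < 23:00? ✓; end 08:25 < 12:35? ✓; start 06:40 < 10:15? ✓ → yes.
D: start 15:30 < 23:00? ✓; end 17:40 < 12:35? ✗; start 15:30 < 10:15? ✗ → no.
E: start 14:10 < 23:00? ✓; end 21:05 < 12:35? ✗; start 14:10 < 10:15? ✗ → no.
F: start 11:05 < 23:00? ✓; end 13:20 < 12:35? ✗; start 11:05 < 10:15? ✗ → no.
G: start 09:15 < 23:00? ✓; end 09:45 < 12:35? ✓; start 09:15 < 10:15? ✓ → yes.
K: start 07:50 < 23:00? ✓; end 08:35 < 12:35? ✓; start 07:50 < 10:15? ✓ → yes.
U: start 18:10 < 23:00? ✓; end 20:55 < 12:35? ✗; start 18:10 < 10:15? ✗ → no.
V: start 07:35 < 23:00? ✓; end 12:05 < 12:35? ✓; start 07:35 < 10:15? ✓ → yes.
Z: start 19:10 < 23:00? ✓; end 20:55 < 12:35? ✗; start 19:10 < 10:15? ✗ → no.
Result: A, G, K, V.

A, G, K, V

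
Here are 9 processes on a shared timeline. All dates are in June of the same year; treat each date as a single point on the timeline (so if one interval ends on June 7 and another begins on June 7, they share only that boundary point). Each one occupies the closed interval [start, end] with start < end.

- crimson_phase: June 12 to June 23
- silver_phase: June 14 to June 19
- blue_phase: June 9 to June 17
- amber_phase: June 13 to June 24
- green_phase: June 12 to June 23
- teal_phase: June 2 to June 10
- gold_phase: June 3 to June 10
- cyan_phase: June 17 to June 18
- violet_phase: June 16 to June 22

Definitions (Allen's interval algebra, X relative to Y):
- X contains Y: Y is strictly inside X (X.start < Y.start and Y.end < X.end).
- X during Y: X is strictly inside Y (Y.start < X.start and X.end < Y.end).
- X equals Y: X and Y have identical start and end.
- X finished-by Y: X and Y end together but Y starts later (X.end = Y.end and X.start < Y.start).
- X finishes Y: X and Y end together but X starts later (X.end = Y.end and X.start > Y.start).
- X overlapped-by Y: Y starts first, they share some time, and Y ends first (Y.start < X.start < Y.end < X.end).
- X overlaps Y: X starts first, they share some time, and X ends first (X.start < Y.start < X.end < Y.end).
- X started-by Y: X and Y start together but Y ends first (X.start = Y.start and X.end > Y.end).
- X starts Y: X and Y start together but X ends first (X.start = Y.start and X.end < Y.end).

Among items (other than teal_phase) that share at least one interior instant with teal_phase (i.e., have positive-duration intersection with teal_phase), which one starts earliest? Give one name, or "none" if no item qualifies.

gold_phase

Target teal_phase = [June 2, June 10].
amber_phase [June 13, June 24] → after → excluded.
blue_phase [June 9, June 17] → overlapped-by → candidate.
crimson_phase [June 12, June 23] → after → excluded.
cyan_phase [June 17, June 18] → after → excluded.
gold_phase [June 3, June 10] → finishes → candidate.
green_phase [June 12, June 23] → after → excluded.
silver_phase [June 14, June 19] → after → excluded.
violet_phase [June 16, June 22] → after → excluded.
Among candidates, earliest start is June 3 → gold_phase.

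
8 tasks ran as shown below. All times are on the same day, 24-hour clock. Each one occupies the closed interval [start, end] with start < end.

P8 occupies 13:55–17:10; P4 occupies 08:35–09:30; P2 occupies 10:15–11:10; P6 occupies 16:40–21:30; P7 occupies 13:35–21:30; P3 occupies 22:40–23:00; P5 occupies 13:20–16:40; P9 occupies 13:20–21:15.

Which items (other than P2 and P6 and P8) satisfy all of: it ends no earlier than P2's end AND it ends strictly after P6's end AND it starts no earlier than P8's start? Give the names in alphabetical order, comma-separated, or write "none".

Conditions: its end is no earlier than P2's end (X.end >= 11:10) AND its end is strictly after P6's end (X.end > 21:30) AND its start is no earlier than P8's start (X.start >= 13:55).
P3: end 23:00 >= 11:10? ✓; end 23:00 > 21:30? ✓; start 22:40 >= 13:55? ✓ → yes.
P4: end 09:30 >= 11:10? ✗; end 09:30 > 21:30? ✗; start 08:35 >= 13:55? ✗ → no.
P5: end 16:40 >= 11:10? ✓; end 16:40 > 21:30? ✗; start 13:20 >= 13:55? ✗ → no.
P7: end 21:30 >= 11:10? ✓; end 21:30 > 21:30? ✗; start 13:35 >= 13:55? ✗ → no.
P9: end 21:15 >= 11:10? ✓; end 21:15 > 21:30? ✗; start 13:20 >= 13:55? ✗ → no.
Result: P3.

P3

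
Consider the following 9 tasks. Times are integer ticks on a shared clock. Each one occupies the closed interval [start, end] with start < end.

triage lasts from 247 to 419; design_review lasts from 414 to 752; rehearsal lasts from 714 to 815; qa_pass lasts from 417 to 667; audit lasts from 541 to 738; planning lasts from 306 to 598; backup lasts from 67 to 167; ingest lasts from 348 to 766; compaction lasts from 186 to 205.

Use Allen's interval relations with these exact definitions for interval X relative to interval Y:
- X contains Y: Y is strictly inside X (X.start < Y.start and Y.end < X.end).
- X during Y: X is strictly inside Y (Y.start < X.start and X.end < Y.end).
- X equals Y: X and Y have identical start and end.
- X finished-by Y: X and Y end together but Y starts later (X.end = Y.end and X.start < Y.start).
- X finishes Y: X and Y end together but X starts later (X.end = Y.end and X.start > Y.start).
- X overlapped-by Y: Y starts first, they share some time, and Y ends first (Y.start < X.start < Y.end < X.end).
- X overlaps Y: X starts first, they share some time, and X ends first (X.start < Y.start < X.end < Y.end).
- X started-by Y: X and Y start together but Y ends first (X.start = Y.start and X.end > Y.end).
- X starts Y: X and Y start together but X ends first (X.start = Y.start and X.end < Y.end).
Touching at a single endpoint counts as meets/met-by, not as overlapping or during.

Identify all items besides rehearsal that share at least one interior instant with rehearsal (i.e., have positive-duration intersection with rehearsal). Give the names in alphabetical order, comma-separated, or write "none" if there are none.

Target rehearsal = [714, 815].
audit [541, 738] → overlaps → yes.
backup [67, 167] → before → no.
compaction [186, 205] → before → no.
design_review [414, 752] → overlaps → yes.
ingest [348, 766] → overlaps → yes.
planning [306, 598] → before → no.
qa_pass [417, 667] → before → no.
triage [247, 419] → before → no.
Result: audit, design_review, ingest.

audit, design_review, ingest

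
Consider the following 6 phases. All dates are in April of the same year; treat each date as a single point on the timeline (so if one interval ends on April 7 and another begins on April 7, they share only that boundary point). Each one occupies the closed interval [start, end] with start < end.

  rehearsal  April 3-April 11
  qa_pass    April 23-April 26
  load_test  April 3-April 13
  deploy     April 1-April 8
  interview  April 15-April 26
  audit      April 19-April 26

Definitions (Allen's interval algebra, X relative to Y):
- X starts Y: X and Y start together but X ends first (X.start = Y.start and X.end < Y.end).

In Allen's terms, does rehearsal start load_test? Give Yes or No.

Yes

rehearsal = [April 3, April 11], load_test = [April 3, April 13].
Actual relation of rehearsal to load_test: starts.
Asked whether 'starts' holds → Yes.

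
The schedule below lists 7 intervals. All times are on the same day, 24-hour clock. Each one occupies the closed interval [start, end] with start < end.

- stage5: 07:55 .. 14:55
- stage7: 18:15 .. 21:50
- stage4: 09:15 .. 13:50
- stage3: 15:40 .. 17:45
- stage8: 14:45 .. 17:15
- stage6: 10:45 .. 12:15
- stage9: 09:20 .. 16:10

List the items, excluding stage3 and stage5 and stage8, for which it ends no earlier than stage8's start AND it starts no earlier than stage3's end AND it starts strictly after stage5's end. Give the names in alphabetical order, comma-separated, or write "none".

Conditions: its end is no earlier than stage8's start (X.end >= 14:45) AND its start is no earlier than stage3's end (X.start >= 17:45) AND its start is strictly after stage5's end (X.start > 14:55).
stage4: end 13:50 >= 14:45? ✗; start 09:15 >= 17:45? ✗; start 09:15 > 14:55? ✗ → no.
stage6: end 12:15 >= 14:45? ✗; start 10:45 >= 17:45? ✗; start 10:45 > 14:55? ✗ → no.
stage7: end 21:50 >= 14:45? ✓; start 18:15 >= 17:45? ✓; start 18:15 > 14:55? ✓ → yes.
stage9: end 16:10 >= 14:45? ✓; start 09:20 >= 17:45? ✗; start 09:20 > 14:55? ✗ → no.
Result: stage7.

stage7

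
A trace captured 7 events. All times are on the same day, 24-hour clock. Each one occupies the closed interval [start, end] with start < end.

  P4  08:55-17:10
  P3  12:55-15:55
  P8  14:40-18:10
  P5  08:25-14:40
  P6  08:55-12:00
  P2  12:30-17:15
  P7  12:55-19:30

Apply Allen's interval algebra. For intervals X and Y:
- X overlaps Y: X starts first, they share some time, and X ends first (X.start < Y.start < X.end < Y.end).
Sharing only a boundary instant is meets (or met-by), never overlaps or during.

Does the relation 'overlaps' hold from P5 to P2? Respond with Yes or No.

Yes

P5 = [08:25, 14:40], P2 = [12:30, 17:15].
Actual relation of P5 to P2: overlaps.
Asked whether 'overlaps' holds → Yes.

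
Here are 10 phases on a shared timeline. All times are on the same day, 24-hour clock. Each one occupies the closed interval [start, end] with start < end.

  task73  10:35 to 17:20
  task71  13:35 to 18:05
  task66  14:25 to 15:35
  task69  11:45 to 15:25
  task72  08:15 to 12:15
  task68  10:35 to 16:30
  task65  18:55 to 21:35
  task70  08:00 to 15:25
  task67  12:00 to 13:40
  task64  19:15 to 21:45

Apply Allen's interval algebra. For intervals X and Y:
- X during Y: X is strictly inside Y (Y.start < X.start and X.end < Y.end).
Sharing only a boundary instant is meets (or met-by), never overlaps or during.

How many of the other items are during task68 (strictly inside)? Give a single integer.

Target task68 = [10:35, 16:30].
task64 [19:15, 21:45] → after → no.
task65 [18:55, 21:35] → after → no.
task66 [14:25, 15:35] → during → counts.
task67 [12:00, 13:40] → during → counts.
task69 [11:45, 15:25] → during → counts.
task70 [08:00, 15:25] → overlaps → no.
task71 [13:35, 18:05] → overlapped-by → no.
task72 [08:15, 12:15] → overlaps → no.
task73 [10:35, 17:20] → started-by → no.
Total: 3.

3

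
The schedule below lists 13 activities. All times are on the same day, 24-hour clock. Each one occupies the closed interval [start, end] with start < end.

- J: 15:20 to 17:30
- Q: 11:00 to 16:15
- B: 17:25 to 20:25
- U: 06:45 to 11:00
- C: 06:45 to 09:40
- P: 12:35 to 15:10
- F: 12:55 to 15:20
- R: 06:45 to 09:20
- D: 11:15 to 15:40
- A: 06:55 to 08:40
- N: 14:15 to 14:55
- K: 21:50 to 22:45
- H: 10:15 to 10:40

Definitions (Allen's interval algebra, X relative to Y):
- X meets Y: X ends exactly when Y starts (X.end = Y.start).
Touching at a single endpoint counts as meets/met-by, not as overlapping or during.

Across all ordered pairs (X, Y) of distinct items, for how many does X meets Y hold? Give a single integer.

2

Checking all 156 ordered pairs for relation 'meets'; matching pairs in alphabetical order:
(F, J): F meets J ✓
(U, Q): U meets Q ✓
Count: 2.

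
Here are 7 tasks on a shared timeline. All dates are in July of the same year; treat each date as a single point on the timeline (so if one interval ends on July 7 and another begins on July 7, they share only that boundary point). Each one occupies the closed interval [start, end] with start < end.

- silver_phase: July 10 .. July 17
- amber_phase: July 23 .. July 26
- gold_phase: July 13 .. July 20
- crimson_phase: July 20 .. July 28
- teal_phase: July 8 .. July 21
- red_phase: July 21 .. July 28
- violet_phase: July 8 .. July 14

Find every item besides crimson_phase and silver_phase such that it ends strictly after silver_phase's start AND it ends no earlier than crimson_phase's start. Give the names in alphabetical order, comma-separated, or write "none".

amber_phase, gold_phase, red_phase, teal_phase

Conditions: its end is strictly after silver_phase's start (X.end > July 10) AND its end is no earlier than crimson_phase's start (X.end >= July 20).
amber_phase: end July 26 > July 10? ✓; end July 26 >= July 20? ✓ → yes.
gold_phase: end July 20 > July 10? ✓; end July 20 >= July 20? ✓ → yes.
red_phase: end July 28 > July 10? ✓; end July 28 >= July 20? ✓ → yes.
teal_phase: end July 21 > July 10? ✓; end July 21 >= July 20? ✓ → yes.
violet_phase: end July 14 > July 10? ✓; end July 14 >= July 20? ✗ → no.
Result: amber_phase, gold_phase, red_phase, teal_phase.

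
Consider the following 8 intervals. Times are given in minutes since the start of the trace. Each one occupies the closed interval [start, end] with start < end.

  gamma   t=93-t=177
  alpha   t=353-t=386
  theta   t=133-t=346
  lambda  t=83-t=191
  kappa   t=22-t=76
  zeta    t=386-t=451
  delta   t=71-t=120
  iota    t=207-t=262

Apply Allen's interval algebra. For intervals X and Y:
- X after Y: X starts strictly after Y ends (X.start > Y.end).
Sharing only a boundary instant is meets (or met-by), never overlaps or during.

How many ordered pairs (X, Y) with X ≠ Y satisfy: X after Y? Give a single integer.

20

Checking all 56 ordered pairs for relation 'after'; matching pairs in alphabetical order:
(alpha, delta): alpha after delta ✓
(alpha, gamma): alpha after gamma ✓
(alpha, iota): alpha after iota ✓
(alpha, kappa): alpha after kappa ✓
(alpha, lambda): alpha after lambda ✓
(alpha, theta): alpha after theta ✓
(gamma, kappa): gamma after kappa ✓
(iota, delta): iota after delta ✓
(iota, gamma): iota after gamma ✓
(iota, kappa): iota after kappa ✓
(iota, lambda): iota after lambda ✓
(lambda, kappa): lambda after kappa ✓
(theta, delta): theta after delta ✓
(theta, kappa): theta after kappa ✓
(zeta, delta): zeta after delta ✓
(zeta, gamma): zeta after gamma ✓
(zeta, iota): zeta after iota ✓
(zeta, kappa): zeta after kappa ✓
(zeta, lambda): zeta after lambda ✓
(zeta, theta): zeta after theta ✓
Count: 20.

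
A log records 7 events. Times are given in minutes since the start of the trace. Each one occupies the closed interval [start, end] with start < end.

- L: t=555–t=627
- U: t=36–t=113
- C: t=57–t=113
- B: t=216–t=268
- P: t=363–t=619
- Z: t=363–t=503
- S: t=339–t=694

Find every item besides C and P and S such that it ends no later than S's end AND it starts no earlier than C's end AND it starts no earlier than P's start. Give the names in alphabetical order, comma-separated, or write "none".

Conditions: its end is no later than S's end (X.end <= t=694) AND its start is no earlier than C's end (X.start >= t=113) AND its start is no earlier than P's start (X.start >= t=363).
B: end t=268 <= t=694? ✓; start t=216 >= t=113? ✓; start t=216 >= t=363? ✗ → no.
L: end t=627 <= t=694? ✓; start t=555 >= t=113? ✓; start t=555 >= t=363? ✓ → yes.
U: end t=113 <= t=694? ✓; start t=36 >= t=113? ✗; start t=36 >= t=363? ✗ → no.
Z: end t=503 <= t=694? ✓; start t=363 >= t=113? ✓; start t=363 >= t=363? ✓ → yes.
Result: L, Z.

L, Z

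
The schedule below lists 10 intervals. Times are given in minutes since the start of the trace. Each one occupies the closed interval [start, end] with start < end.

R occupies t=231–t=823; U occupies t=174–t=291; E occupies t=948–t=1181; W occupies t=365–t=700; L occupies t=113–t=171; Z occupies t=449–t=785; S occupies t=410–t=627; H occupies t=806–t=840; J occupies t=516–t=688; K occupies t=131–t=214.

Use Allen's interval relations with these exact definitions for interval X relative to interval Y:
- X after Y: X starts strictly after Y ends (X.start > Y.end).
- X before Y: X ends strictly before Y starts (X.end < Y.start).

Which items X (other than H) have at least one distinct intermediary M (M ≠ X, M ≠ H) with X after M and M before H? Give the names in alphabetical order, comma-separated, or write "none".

E, J, R, S, U, W, Z

Target H = [t=806, t=840].
Intermediaries M with M before H: J, K, L, S, U, W, Z.
Via J — items with X after J: E.
Via K — items with X after K: E, J, R, S, W, Z.
Via L — items with X after L: E, J, R, S, U, W, Z.
Via S — items with X after S: E.
Via U — items with X after U: E, J, S, W, Z.
Via W — items with X after W: E.
Via Z — items with X after Z: E.
Union: E, J, R, S, U, W, Z.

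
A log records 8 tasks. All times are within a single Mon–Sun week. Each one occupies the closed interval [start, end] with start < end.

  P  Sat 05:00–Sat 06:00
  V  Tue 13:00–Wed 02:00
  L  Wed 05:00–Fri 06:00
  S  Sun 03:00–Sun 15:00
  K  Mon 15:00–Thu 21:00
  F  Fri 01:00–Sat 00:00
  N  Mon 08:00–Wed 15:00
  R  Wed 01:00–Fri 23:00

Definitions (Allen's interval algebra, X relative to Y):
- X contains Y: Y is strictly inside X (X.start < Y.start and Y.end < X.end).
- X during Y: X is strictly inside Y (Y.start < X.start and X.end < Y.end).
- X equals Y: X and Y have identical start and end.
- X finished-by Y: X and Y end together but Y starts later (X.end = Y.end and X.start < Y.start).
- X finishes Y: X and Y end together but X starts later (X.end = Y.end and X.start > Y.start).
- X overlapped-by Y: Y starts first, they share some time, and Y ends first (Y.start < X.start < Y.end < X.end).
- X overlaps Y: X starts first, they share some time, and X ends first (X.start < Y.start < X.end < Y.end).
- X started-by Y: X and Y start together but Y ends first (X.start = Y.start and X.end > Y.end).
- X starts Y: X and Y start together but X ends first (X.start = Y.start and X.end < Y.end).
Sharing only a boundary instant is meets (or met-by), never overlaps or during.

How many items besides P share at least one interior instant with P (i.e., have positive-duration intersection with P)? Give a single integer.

0

Target P = [Sat 05:00, Sat 06:00].
F [Fri 01:00, Sat 00:00] → before → no.
K [Mon 15:00, Thu 21:00] → before → no.
L [Wed 05:00, Fri 06:00] → before → no.
N [Mon 08:00, Wed 15:00] → before → no.
R [Wed 01:00, Fri 23:00] → before → no.
S [Sun 03:00, Sun 15:00] → after → no.
V [Tue 13:00, Wed 02:00] → before → no.
Total: 0.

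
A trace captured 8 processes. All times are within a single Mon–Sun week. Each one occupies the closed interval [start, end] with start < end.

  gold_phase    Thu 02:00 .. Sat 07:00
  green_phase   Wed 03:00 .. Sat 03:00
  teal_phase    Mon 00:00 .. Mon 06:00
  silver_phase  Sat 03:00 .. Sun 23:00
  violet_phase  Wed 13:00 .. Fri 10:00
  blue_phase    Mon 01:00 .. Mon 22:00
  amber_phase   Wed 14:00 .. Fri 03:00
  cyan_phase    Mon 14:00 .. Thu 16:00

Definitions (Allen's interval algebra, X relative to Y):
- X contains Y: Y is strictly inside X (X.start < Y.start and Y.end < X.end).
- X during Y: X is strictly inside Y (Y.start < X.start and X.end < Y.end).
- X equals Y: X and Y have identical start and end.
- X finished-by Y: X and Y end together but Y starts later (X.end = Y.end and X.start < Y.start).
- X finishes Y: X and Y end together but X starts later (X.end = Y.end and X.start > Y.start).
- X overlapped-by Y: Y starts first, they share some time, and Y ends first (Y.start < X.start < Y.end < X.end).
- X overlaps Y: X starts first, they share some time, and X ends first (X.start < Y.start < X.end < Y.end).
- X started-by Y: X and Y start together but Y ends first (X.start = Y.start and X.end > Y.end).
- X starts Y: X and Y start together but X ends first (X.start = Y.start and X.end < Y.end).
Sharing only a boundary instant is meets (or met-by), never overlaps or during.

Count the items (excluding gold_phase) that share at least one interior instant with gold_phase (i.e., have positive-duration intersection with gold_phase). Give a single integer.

Target gold_phase = [Thu 02:00, Sat 07:00].
amber_phase [Wed 14:00, Fri 03:00] → overlaps → counts.
blue_phase [Mon 01:00, Mon 22:00] → before → no.
cyan_phase [Mon 14:00, Thu 16:00] → overlaps → counts.
green_phase [Wed 03:00, Sat 03:00] → overlaps → counts.
silver_phase [Sat 03:00, Sun 23:00] → overlapped-by → counts.
teal_phase [Mon 00:00, Mon 06:00] → before → no.
violet_phase [Wed 13:00, Fri 10:00] → overlaps → counts.
Total: 5.

5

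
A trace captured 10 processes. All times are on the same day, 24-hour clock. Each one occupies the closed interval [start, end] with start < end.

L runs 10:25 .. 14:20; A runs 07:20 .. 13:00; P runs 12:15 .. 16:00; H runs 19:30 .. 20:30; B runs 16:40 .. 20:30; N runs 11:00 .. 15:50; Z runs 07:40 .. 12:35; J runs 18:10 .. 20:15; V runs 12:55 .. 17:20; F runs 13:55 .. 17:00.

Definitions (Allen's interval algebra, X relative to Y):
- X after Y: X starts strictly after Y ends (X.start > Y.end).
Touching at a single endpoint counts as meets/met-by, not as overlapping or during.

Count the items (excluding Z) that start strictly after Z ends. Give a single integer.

5

Target Z = [07:40, 12:35].
A [07:20, 13:00] → contains → no.
B [16:40, 20:30] → after → counts.
F [13:55, 17:00] → after → counts.
H [19:30, 20:30] → after → counts.
J [18:10, 20:15] → after → counts.
L [10:25, 14:20] → overlapped-by → no.
N [11:00, 15:50] → overlapped-by → no.
P [12:15, 16:00] → overlapped-by → no.
V [12:55, 17:20] → after → counts.
Total: 5.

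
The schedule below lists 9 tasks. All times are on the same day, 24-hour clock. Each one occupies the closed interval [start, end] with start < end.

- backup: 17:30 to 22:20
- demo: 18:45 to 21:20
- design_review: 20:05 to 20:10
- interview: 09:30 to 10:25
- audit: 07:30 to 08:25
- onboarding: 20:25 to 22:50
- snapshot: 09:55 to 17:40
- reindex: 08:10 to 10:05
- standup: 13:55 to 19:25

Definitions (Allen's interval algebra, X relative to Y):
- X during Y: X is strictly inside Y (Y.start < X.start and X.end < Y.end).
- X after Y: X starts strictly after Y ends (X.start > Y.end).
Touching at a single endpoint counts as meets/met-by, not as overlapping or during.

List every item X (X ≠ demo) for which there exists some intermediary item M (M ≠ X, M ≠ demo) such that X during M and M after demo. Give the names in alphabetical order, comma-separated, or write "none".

none

Target demo = [18:45, 21:20].
Intermediaries M with M after demo: none.
Union: none.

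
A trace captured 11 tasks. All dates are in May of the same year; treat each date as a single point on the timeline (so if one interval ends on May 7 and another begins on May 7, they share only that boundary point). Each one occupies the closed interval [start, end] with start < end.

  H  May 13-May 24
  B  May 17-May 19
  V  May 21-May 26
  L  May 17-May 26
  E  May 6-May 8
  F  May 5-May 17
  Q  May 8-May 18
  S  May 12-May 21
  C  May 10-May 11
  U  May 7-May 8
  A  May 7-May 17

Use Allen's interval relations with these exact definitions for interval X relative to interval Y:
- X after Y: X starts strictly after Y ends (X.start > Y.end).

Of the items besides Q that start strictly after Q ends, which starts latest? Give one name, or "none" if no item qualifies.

Target Q = [May 8, May 18].
A [May 7, May 17] → overlaps → excluded.
B [May 17, May 19] → overlapped-by → excluded.
C [May 10, May 11] → during → excluded.
E [May 6, May 8] → meets → excluded.
F [May 5, May 17] → overlaps → excluded.
H [May 13, May 24] → overlapped-by → excluded.
L [May 17, May 26] → overlapped-by → excluded.
S [May 12, May 21] → overlapped-by → excluded.
U [May 7, May 8] → meets → excluded.
V [May 21, May 26] → after → candidate.
Among candidates, latest start is May 21 → V.

V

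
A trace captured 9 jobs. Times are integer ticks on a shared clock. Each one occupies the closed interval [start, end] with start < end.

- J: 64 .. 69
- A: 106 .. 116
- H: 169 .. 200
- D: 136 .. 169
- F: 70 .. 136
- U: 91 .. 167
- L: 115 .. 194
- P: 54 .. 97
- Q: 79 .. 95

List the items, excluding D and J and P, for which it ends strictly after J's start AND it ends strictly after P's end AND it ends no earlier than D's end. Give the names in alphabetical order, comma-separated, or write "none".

H, L

Conditions: its end is strictly after J's start (X.end > 64) AND its end is strictly after P's end (X.end > 97) AND its end is no earlier than D's end (X.end >= 169).
A: end 116 > 64? ✓; end 116 > 97? ✓; end 116 >= 169? ✗ → no.
F: end 136 > 64? ✓; end 136 > 97? ✓; end 136 >= 169? ✗ → no.
H: end 200 > 64? ✓; end 200 > 97? ✓; end 200 >= 169? ✓ → yes.
L: end 194 > 64? ✓; end 194 > 97? ✓; end 194 >= 169? ✓ → yes.
Q: end 95 > 64? ✓; end 95 > 97? ✗; end 95 >= 169? ✗ → no.
U: end 167 > 64? ✓; end 167 > 97? ✓; end 167 >= 169? ✗ → no.
Result: H, L.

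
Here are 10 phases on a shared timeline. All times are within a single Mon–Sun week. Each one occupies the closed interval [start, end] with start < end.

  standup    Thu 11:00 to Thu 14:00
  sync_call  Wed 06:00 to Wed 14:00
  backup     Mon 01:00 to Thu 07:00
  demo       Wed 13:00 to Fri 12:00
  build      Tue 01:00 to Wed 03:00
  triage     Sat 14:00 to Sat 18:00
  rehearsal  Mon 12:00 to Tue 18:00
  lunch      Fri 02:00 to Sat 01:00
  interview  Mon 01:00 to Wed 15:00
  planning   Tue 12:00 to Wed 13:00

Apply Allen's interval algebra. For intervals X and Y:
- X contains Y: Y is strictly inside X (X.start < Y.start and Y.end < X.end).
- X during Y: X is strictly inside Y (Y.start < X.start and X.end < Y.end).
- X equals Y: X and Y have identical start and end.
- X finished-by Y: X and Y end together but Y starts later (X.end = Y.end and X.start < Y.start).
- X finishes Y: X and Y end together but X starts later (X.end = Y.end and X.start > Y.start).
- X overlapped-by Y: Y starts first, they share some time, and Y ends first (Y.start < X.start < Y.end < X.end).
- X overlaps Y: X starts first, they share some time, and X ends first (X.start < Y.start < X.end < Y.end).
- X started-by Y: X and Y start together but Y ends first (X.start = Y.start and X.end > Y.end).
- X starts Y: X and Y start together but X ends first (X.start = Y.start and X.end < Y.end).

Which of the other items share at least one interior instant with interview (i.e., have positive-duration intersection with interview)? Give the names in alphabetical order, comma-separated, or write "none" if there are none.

backup, build, demo, planning, rehearsal, sync_call

Target interview = [Mon 01:00, Wed 15:00].
backup [Mon 01:00, Thu 07:00] → started-by → yes.
build [Tue 01:00, Wed 03:00] → during → yes.
demo [Wed 13:00, Fri 12:00] → overlapped-by → yes.
lunch [Fri 02:00, Sat 01:00] → after → no.
planning [Tue 12:00, Wed 13:00] → during → yes.
rehearsal [Mon 12:00, Tue 18:00] → during → yes.
standup [Thu 11:00, Thu 14:00] → after → no.
sync_call [Wed 06:00, Wed 14:00] → during → yes.
triage [Sat 14:00, Sat 18:00] → after → no.
Result: backup, build, demo, planning, rehearsal, sync_call.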